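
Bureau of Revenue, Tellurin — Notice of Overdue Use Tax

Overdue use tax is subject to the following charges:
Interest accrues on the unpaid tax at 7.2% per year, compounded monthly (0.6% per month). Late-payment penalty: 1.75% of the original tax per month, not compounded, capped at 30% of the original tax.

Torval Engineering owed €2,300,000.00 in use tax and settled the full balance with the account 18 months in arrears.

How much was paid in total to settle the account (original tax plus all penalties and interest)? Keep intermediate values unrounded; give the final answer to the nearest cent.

Penalty (uncapped): 18 × 1.75% × €2,300,000.00 = €724,500.00; cap = 30% × €2,300,000.00 = €690,000.00 → penalty = €690,000.00
Interest: €2,300,000.00 × ((1 + 0.006)^18 − 1) = €2,300,000.00 × 0.1136883… = €261,483.0653…
Total = €2,300,000.00 + €690,000.0000 + €261,483.0653… = €3,251,483.07

€3,251,483.07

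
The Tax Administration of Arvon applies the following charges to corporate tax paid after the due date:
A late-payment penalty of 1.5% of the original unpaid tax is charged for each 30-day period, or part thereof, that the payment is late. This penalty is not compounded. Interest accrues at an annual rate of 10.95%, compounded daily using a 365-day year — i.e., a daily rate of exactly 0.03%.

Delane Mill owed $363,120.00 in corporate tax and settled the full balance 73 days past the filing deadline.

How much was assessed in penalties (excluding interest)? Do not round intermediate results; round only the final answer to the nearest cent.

Penalty periods: ⌈73/30⌉ = 3; penalty = 3 × 1.5% × $363,120.00 = $16,340.40

$16,340.40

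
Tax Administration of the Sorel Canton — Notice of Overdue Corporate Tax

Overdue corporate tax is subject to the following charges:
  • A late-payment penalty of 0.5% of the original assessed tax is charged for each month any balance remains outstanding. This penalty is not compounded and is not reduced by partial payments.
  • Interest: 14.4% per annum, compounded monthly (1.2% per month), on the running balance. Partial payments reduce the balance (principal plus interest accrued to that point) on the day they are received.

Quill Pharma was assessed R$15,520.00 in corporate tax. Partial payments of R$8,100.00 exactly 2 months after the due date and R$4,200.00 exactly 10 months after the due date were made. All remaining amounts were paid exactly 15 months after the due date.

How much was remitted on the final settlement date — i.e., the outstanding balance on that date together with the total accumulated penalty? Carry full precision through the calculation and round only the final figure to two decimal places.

Balance at month 2: R$15,520.0000 × (1 + 0.012)^2 = R$15,894.7149…
After R$8,100.00 payment: R$15,894.7149… − R$8,100.00 = R$7,794.7149…
Balance at month 10: R$7,794.7149… × (1 + 0.012)^8 = R$8,575.2015…
After R$4,200.00 payment: R$8,575.2015… − R$4,200.00 = R$4,375.2015…
Balance at month 15: R$4,375.2015… × (1 + 0.012)^5 = R$4,644.0899…
Penalty: 15 × 0.5% × R$15,520.00 = R$1,164.00
Final settlement = outstanding balance + penalty = R$4,644.0899… + R$1,164.00 = R$5,808.09

R$5,808.09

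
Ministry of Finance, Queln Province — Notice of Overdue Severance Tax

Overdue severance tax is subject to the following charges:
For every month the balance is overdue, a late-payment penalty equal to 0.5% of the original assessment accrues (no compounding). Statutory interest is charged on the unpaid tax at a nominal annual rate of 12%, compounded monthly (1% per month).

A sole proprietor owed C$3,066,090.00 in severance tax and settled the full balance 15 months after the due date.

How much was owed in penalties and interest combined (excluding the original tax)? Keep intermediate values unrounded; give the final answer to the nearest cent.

C$723,502.05

Late-payment penalty = 0.5% × C$3,066,090.00 × 15 mo = C$229,956.75
Interest: C$3,066,090.00 × ((1 + 0.01)^15 − 1) = C$3,066,090.00 × 0.1609690… = C$493,545.3044…
Penalties + interest = C$229,956.7500 + C$493,545.3044… = C$723,502.05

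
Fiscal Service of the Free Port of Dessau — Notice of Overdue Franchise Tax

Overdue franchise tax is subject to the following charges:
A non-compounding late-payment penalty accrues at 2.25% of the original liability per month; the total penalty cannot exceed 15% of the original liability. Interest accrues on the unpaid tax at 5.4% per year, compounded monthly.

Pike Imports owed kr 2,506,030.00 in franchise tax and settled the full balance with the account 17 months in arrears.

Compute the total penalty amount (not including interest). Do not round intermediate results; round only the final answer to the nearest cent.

Penalty (uncapped): 17 × 2.25% × kr 2,506,030.00 = kr 958,556.48…; cap = 15% × kr 2,506,030.00 = kr 375,904.50 → penalty = kr 375,904.50

kr 375,904.50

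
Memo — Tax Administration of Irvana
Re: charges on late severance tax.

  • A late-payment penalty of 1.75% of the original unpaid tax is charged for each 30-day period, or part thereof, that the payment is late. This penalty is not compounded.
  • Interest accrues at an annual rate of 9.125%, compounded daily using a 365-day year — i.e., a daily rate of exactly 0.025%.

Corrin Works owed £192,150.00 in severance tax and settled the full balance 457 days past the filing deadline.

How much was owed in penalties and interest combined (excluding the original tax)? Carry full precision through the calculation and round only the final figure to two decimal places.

£77,055.29

Penalty periods: ⌈457/30⌉ = 16; penalty = 16 × 1.75% × £192,150.00 = £53,802.00
Interest: £192,150.00 × ((1 + 0.00025)^457 − 1) = £192,150.00 × 0.12101634… = £23,253.2899…
Penalties + interest = £53,802.0000 + £23,253.2899… = £77,055.29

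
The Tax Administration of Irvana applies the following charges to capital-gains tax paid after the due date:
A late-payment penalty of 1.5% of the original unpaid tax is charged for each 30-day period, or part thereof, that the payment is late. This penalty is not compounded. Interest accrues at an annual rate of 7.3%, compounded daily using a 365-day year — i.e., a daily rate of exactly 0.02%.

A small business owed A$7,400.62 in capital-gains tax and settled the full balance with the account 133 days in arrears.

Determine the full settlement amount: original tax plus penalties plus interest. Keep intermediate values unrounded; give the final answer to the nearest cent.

Penalty periods: ⌈133/30⌉ = 5; penalty = 5 × 1.5% × A$7,400.62 = A$555.05…
Interest: A$7,400.62 × ((1 + 0.0002)^133 − 1) = A$7,400.62 × 0.02695421… = A$199.4778…
Total = A$7,400.62 + A$555.0465 + A$199.4778… = A$8,155.14

A$8,155.14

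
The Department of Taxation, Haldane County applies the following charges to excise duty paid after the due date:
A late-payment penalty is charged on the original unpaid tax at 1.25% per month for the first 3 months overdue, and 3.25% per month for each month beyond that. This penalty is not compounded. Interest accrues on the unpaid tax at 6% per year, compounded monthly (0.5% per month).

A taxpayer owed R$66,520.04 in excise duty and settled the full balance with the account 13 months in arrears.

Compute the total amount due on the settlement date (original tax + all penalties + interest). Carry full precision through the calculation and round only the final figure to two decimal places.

Penalty, months 1–3: 3 × 1.25% × R$66,520.04 = R$2,494.50…
Penalty, months 4–13: 10 × 3.25% × R$66,520.04 = R$21,619.01…
Interest: R$66,520.04 × ((1 + 0.005)^13 − 1) = R$66,520.04 × 0.0669862… = R$4,455.9248…
Total = R$66,520.04 + R$24,113.5145 + R$4,455.9248… = R$95,089.48

R$95,089.48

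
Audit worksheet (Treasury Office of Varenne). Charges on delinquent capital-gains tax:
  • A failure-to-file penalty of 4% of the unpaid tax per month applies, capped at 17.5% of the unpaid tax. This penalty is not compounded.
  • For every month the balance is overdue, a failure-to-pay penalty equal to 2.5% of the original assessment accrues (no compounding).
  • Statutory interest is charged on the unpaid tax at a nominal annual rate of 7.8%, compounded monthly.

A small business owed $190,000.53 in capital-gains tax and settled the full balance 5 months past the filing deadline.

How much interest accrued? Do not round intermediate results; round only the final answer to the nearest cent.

Interest (7.8%/yr ÷ 12 = 0.65%/month): $190,000.53 × ((1 + 0.0065)^5 − 1) = $6,255.8159…

$6,255.82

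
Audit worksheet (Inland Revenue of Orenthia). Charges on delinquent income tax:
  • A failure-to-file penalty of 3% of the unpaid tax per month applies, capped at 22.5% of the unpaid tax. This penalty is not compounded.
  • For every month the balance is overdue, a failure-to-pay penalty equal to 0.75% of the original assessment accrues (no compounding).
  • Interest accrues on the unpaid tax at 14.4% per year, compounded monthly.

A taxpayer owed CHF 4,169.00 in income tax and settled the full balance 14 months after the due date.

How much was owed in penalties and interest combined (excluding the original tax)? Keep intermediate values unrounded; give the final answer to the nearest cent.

CHF 2,133.50

Failure-to-file: 14 × 3% × CHF 4,169.00 = CHF 1,750.98, capped at 22.5% × CHF 4,169.00 = CHF 938.03…
Failure-to-pay penalty: 14 × 0.75% × CHF 4,169.00 = CHF 437.75…
Interest (14.4%/yr ÷ 12 = 1.2%/month): CHF 4,169.00 × ((1 + 0.012)^14 − 1) = CHF 757.7335…
Penalties + interest = CHF 1,375.7700 + CHF 757.7335… = CHF 2,133.50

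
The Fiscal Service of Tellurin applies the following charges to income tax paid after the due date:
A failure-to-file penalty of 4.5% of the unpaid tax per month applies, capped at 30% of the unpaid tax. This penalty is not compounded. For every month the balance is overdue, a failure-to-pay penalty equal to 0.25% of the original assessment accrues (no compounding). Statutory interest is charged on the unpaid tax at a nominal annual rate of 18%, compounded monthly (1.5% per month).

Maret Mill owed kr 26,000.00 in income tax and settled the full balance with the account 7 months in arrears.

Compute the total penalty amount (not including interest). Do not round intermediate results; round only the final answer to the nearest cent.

kr 8,255.00

Failure-to-file: 7 × 4.5% × kr 26,000.00 = kr 8,190.00, capped at 30% × kr 26,000.00 = kr 7,800.00
Failure-to-pay penalty: 7 × 0.25% × kr 26,000.00 = kr 455.00
Total penalty = kr 7,800.00 + kr 455.00 = kr 8,255.00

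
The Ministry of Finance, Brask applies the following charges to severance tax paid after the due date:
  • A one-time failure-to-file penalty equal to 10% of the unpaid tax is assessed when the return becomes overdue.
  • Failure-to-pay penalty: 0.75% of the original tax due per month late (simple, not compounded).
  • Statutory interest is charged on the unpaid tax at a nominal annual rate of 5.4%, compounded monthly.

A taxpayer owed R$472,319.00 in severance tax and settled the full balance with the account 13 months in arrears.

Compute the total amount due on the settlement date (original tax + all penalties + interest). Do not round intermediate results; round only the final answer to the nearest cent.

R$593,991.14

Failure-to-file penalty: 10% × R$472,319.00 = R$47,231.90
Failure-to-pay penalty = 0.75% × R$472,319.00 × 13 mo = R$46,051.10…
Interest (5.4%/yr ÷ 12 = 0.45%/month): R$472,319.00 × ((1 + 0.0045)^13 − 1) = R$28,389.1384…
Total = R$472,319.00 + R$93,283.0025 + R$28,389.1384… = R$593,991.14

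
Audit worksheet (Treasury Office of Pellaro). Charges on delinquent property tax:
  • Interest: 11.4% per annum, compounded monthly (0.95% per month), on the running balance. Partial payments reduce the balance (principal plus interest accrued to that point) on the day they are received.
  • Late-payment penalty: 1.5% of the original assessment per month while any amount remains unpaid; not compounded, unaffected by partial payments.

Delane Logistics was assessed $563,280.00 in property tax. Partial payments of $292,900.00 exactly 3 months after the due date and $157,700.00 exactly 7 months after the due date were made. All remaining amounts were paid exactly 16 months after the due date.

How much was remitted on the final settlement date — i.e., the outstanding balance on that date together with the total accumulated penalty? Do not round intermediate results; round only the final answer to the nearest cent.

$287,549.26

Balance at month 3: $563,280.0000 × (1 + 0.0095)^3 = $579,486.4710…
After $292,900.00 payment: $579,486.4710… − $292,900.00 = $286,586.4710…
Balance at month 7: $286,586.4710… × (1 + 0.0095)^4 = $297,632.9287…
After $157,700.00 payment: $297,632.9287… − $157,700.00 = $139,932.9287…
Balance at month 16: $139,932.9287… × (1 + 0.0095)^9 = $152,362.0590…
Penalty: 16 × 1.5% × $563,280.00 = $135,187.20
Final settlement = outstanding balance + penalty = $152,362.0590… + $135,187.20 = $287,549.26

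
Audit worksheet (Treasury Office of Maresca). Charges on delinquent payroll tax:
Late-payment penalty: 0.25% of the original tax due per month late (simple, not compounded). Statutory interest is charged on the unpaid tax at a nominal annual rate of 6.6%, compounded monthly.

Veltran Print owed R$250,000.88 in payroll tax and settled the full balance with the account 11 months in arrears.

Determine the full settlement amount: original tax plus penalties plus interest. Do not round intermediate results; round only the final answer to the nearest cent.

R$272,423.84

Late-payment penalty: 11 × 0.25% × R$250,000.88 = R$6,875.02…
Interest (6.6%/yr ÷ 12 = 0.55%/month): R$250,000.88 × ((1 + 0.0055)^11 − 1) = R$15,547.9313…
Total = R$250,000.88 + R$6,875.0242 + R$15,547.9313… = R$272,423.84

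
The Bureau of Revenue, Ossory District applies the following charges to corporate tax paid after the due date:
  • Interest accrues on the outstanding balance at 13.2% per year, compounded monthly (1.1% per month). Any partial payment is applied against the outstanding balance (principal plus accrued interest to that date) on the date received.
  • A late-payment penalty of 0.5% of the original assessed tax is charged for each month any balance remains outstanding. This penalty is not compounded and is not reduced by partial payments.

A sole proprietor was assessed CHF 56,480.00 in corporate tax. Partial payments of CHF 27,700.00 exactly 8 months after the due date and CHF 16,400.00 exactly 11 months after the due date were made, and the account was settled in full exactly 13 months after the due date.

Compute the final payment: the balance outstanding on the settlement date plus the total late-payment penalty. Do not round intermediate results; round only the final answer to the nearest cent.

Balance at month 8: CHF 56,480.0000 × (1 + 0.011)^8 = CHF 61,645.8624…
After CHF 27,700.00 payment: CHF 61,645.8624… − CHF 27,700.00 = CHF 33,945.8624…
Balance at month 11: CHF 33,945.8624… × (1 + 0.011)^3 = CHF 35,078.4434…
After CHF 16,400.00 payment: CHF 35,078.4434… − CHF 16,400.00 = CHF 18,678.4434…
Balance at month 13: CHF 18,678.4434… × (1 + 0.011)^2 = CHF 19,091.6293…
Penalty: 13 × 0.5% × CHF 56,480.00 = CHF 3,671.20
Final settlement = outstanding balance + penalty = CHF 19,091.6293… + CHF 3,671.20 = CHF 22,762.83

CHF 22,762.83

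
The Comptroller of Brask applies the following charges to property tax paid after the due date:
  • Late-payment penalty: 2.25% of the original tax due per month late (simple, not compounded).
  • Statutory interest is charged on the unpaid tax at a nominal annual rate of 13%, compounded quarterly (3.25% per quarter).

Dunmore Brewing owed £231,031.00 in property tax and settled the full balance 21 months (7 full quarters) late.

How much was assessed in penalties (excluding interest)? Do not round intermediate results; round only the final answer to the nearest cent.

Late-payment penalty: 21 × 2.25% × £231,031.00 = £109,162.15…

£109,162.15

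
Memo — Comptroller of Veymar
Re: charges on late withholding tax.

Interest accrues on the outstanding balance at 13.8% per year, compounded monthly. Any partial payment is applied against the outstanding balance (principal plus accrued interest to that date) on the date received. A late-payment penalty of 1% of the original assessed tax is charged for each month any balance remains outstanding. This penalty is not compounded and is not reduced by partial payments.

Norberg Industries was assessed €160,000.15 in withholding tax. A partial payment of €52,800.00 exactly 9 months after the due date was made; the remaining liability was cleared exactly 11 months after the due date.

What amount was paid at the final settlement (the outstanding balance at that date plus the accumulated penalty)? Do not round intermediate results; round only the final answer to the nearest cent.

Monthly rate = 13.8% ÷ 12 = 1.15%
Balance at month 9: €160,000.1500 × (1 + 0.0115)^9 = €177,342.7235…
After €52,800.00 payment: €177,342.7235… − €52,800.00 = €124,542.7235…
Balance at month 11: €124,542.7235… × (1 + 0.0115)^2 = €127,423.6769…
Penalty: 11 × 1% × €160,000.15 = €17,600.02…
Final settlement = outstanding balance + penalty = €127,423.6769… + €17,600.02… = €145,023.69

€145,023.69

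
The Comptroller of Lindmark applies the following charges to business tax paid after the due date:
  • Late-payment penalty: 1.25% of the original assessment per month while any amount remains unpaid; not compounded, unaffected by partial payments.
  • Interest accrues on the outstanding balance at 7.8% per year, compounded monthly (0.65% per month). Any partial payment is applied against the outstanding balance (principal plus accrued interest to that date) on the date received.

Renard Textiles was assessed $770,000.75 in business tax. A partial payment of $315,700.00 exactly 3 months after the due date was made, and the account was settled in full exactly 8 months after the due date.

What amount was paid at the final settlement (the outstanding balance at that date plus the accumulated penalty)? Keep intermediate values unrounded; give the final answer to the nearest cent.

$561,869.21

Balance at month 3: $770,000.7500 × (1 + 0.0065)^3 = $785,113.5737…
After $315,700.00 payment: $785,113.5737… − $315,700.00 = $469,413.5737…
Balance at month 8: $469,413.5737… × (1 + 0.0065)^5 = $484,869.1354…
Penalty: 8 × 1.25% × $770,000.75 = $77,000.08…
Final settlement = outstanding balance + penalty = $484,869.1354… + $77,000.08… = $561,869.21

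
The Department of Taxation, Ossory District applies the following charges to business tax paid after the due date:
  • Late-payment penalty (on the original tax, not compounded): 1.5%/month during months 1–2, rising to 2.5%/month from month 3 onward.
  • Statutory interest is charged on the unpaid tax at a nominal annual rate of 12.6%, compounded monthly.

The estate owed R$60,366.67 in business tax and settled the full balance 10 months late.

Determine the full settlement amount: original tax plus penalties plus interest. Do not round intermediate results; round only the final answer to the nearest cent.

Penalty, months 1–2: 2 × 1.5% × R$60,366.67 = R$1,811.00…
Penalty, months 3–10: 8 × 2.5% × R$60,366.67 = R$12,073.33…
Interest (12.6%/yr ÷ 12 = 1.05%/month): R$60,366.67 × ((1 + 0.0105)^10 − 1) = R$6,646.5364…
Total = R$60,366.67 + R$13,884.3341 + R$6,646.5364… = R$80,897.54

R$80,897.54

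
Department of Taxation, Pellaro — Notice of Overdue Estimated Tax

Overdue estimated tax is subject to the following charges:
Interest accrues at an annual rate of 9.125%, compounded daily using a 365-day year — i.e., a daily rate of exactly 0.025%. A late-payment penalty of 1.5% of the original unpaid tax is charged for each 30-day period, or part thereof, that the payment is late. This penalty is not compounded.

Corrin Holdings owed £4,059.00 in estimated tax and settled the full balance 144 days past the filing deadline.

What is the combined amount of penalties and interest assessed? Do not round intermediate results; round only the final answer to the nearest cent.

£453.19

Penalty periods: ⌈144/30⌉ = 5; penalty = 5 × 1.5% × £4,059.00 = £304.43…
Interest: £4,059.00 × ((1 + 0.00025)^144 − 1) = £4,059.00 × 0.03665118… = £148.7671…
Penalties + interest = £304.4250 + £148.7671… = £453.19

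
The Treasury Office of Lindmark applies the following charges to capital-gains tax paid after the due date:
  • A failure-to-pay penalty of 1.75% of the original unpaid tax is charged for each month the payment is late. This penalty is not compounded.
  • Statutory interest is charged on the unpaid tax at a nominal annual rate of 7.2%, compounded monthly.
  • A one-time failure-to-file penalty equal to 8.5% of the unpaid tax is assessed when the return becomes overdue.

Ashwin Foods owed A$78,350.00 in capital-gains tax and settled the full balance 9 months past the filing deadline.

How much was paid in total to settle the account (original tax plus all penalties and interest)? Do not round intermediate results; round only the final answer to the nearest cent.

A$101,683.75

Failure-to-file penalty: 8.5% × A$78,350.00 = A$6,659.75
Failure-to-pay penalty: 9 × 1.75% × A$78,350.00 = A$12,340.13…
Interest (7.2%/yr ÷ 12 = 0.6%/month): A$78,350.00 × ((1 + 0.006)^9 − 1) = A$4,333.8761…
Total = A$78,350.00 + A$18,999.8750 + A$4,333.8761… = A$101,683.75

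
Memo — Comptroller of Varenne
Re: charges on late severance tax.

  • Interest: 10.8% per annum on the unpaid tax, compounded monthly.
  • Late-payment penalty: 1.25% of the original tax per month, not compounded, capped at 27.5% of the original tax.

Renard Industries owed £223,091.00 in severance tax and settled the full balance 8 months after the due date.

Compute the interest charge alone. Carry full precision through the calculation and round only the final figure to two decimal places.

Interest (10.8%/yr ÷ 12 = 0.9%/month): £223,091.00 × ((1 + 0.009)^8 − 1) = £16,577.7331…

£16,577.73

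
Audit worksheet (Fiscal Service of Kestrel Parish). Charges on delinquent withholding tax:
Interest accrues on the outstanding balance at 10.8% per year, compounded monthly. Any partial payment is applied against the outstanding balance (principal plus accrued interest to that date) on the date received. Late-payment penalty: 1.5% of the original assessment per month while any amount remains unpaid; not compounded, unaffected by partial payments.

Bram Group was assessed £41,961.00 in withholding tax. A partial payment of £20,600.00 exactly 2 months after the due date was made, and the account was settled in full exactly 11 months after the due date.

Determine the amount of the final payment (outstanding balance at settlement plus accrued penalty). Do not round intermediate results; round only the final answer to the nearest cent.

£30,900.83

Monthly rate = 10.8% ÷ 12 = 0.9%
Balance at month 2: £41,961.0000 × (1 + 0.009)^2 = £42,719.6968…
After £20,600.00 payment: £42,719.6968… − £20,600.00 = £22,119.6968…
Balance at month 11: £22,119.6968… × (1 + 0.009)^9 = £23,977.2663…
Penalty: 11 × 1.5% × £41,961.00 = £6,923.57…
Final settlement = outstanding balance + penalty = £23,977.2663… + £6,923.57… = £30,900.83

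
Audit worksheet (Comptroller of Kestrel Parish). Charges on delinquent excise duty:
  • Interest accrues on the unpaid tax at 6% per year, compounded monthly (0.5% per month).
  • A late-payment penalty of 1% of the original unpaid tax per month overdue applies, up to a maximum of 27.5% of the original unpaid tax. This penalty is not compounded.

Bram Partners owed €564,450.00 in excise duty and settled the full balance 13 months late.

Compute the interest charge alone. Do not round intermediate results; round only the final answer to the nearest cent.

€37,810.36

Interest: €564,450.00 × ((1 + 0.005)^13 − 1) = €564,450.00 × 0.0669862… = €37,810.3611…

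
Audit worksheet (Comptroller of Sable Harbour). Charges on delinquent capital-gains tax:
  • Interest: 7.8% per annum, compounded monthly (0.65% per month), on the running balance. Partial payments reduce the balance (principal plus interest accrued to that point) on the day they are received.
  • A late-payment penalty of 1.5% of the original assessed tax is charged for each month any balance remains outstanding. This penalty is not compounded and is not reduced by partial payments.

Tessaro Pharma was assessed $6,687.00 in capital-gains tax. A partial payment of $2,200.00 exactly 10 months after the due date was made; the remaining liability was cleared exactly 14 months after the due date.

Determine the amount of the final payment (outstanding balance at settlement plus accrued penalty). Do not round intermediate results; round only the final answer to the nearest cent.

Balance at month 10: $6,687.0000 × (1 + 0.0065)^10 = $7,134.5916…
After $2,200.00 payment: $7,134.5916… − $2,200.00 = $4,934.5916…
Balance at month 14: $4,934.5916… × (1 + 0.0065)^4 = $5,064.1473…
Penalty: 14 × 1.5% × $6,687.00 = $1,404.27
Final settlement = outstanding balance + penalty = $5,064.1473… + $1,404.27 = $6,468.42

$6,468.42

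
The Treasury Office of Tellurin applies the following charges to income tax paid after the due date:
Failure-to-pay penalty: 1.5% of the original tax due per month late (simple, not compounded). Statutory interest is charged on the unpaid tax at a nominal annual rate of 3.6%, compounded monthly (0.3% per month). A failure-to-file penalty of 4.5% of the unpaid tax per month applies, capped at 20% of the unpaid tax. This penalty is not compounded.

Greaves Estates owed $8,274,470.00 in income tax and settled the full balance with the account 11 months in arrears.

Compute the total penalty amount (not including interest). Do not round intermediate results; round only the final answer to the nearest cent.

$3,020,181.55

Failure-to-file: 11 × 4.5% × $8,274,470.00 = $4,095,862.65, capped at 20% × $8,274,470.00 = $1,654,894.00
Failure-to-pay penalty = 1.5% × $8,274,470.00 × 11 mo = $1,365,287.55
Total penalty = $1,654,894.00 + $1,365,287.55 = $3,020,181.55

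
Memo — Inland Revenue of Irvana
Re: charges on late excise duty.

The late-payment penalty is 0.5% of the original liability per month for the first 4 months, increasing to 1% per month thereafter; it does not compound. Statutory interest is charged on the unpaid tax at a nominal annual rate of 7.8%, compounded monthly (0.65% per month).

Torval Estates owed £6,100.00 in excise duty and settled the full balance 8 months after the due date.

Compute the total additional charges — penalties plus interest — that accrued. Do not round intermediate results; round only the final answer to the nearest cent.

Penalty, months 1–4: 4 × 0.5% × £6,100.00 = £122.00
Penalty, months 5–8: 4 × 1% × £6,100.00 = £244.00
Interest: £6,100.00 × ((1 + 0.0065)^8 − 1) = £6,100.00 × 0.0531985… = £324.5109…
Penalties + interest = £366.0000 + £324.5109… = £690.51

£690.51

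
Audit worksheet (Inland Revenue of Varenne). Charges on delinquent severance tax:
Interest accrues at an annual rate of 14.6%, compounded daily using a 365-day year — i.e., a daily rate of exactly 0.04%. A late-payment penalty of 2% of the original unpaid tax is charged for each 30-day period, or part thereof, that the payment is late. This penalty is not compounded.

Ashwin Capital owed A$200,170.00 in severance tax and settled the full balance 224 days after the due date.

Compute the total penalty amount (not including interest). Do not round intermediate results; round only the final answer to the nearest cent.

Penalty periods: ⌈224/30⌉ = 8; penalty = 8 × 2% × A$200,170.00 = A$32,027.20

A$32,027.20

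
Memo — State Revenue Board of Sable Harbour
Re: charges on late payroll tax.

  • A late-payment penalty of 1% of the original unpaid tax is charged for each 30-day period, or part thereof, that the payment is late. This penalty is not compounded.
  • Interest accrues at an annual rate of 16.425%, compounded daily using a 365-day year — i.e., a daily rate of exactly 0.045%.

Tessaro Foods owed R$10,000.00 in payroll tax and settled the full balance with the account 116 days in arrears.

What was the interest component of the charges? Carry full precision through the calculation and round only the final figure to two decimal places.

R$535.74

Interest: R$10,000.00 × ((1 + 0.00045)^116 − 1) = R$10,000.00 × 0.05357407… = R$535.7407…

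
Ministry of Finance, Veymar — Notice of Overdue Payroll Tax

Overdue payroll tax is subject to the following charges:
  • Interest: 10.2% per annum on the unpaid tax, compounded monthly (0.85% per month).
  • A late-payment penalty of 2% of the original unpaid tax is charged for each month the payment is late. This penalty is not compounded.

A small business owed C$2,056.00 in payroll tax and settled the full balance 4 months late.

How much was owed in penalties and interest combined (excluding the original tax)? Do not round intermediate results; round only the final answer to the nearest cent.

C$235.28

Late-payment penalty = 2% × C$2,056.00 × 4 mo = C$164.48
Interest: C$2,056.00 × ((1 + 0.0085)^4 − 1) = C$2,056.00 × 0.0344360… = C$70.8003…
Penalties + interest = C$164.4800 + C$70.8003… = C$235.28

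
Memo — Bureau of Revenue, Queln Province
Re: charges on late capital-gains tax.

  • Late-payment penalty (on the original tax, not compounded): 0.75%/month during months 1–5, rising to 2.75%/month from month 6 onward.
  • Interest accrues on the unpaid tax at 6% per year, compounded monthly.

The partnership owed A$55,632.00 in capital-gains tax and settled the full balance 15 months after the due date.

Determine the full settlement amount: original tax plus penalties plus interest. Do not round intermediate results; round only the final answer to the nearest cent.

A$77,338.65

Penalty, months 1–5: 5 × 0.75% × A$55,632.00 = A$2,086.20
Penalty, months 6–15: 10 × 2.75% × A$55,632.00 = A$15,298.80
Interest (6%/yr ÷ 12 = 0.5%/month): A$55,632.00 × ((1 + 0.005)^15 − 1) = A$4,321.6461…
Total = A$55,632.00 + A$17,385.0000 + A$4,321.6461… = A$77,338.65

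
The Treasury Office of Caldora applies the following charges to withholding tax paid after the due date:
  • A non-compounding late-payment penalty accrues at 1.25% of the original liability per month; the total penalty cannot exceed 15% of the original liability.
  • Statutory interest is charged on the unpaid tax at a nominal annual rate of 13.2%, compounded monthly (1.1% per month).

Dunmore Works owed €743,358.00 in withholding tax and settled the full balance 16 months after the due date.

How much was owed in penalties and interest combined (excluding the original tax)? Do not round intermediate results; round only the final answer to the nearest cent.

€253,702.68

Penalty (uncapped): 16 × 1.25% × €743,358.00 = €148,671.60; cap = 15% × €743,358.00 = €111,503.70 → penalty = €111,503.70
Interest: €743,358.00 × ((1 + 0.011)^16 − 1) = €743,358.00 × 0.1912927… = €142,198.9771…
Penalties + interest = €111,503.7000 + €142,198.9771… = €253,702.68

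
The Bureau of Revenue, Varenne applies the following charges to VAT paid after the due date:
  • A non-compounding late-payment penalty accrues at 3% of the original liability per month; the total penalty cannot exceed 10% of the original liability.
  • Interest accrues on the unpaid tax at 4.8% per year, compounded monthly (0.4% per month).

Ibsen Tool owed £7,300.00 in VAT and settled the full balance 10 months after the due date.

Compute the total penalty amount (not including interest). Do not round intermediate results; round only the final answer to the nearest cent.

£730.00

Penalty (uncapped): 10 × 3% × £7,300.00 = £2,190.00; cap = 10% × £7,300.00 = £730.00 → penalty = £730.00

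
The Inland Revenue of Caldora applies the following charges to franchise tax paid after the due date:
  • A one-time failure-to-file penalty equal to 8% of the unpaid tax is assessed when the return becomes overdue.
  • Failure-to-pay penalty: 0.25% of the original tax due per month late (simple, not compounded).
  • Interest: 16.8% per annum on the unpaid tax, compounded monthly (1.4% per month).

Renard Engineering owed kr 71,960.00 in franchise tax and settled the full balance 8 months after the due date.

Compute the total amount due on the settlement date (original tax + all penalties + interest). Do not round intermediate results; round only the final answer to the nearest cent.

kr 87,621.69

Failure-to-file penalty: 8% × kr 71,960.00 = kr 5,756.80
Failure-to-pay penalty: 8 × 0.25% × kr 71,960.00 = kr 1,439.20
Interest: kr 71,960.00 × ((1 + 0.014)^8 − 1) = kr 71,960.00 × 0.1176444… = kr 8,465.6898…
Total = kr 71,960.00 + kr 7,196.0000 + kr 8,465.6898… = kr 87,621.69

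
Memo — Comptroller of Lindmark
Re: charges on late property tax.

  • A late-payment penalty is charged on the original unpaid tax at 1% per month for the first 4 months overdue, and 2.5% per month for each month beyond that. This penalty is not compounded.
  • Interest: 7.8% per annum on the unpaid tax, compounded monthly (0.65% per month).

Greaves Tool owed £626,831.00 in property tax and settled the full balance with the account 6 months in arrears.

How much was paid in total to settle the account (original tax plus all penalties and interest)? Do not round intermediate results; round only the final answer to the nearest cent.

Penalty, months 1–4: 4 × 1% × £626,831.00 = £25,073.24
Penalty, months 5–6: 2 × 2.5% × £626,831.00 = £31,341.55
Interest: £626,831.00 × ((1 + 0.0065)^6 − 1) = £626,831.00 × 0.0396393… = £24,847.1228…
Total = £626,831.00 + £56,414.7900 + £24,847.1228… = £708,092.91

£708,092.91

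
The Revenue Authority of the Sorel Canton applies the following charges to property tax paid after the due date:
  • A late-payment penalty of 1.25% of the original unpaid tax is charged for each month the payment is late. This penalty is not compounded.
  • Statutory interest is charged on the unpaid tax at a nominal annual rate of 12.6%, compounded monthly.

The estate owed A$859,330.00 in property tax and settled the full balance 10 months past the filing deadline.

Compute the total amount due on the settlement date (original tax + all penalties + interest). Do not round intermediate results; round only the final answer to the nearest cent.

A$1,061,360.85

Late-payment penalty: 10 × 1.25% × A$859,330.00 = A$107,416.25
Interest (12.6%/yr ÷ 12 = 1.05%/month): A$859,330.00 × ((1 + 0.0105)^10 − 1) = A$94,614.5962…
Total = A$859,330.00 + A$107,416.2500 + A$94,614.5962… = A$1,061,360.85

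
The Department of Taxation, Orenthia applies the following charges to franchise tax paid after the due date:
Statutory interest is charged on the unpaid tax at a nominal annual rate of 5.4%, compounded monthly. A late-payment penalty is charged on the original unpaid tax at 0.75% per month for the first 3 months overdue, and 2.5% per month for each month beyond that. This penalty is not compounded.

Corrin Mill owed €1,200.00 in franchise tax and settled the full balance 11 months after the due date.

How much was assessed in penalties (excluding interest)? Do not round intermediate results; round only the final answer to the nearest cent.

€267.00

Penalty, months 1–3: 3 × 0.75% × €1,200.00 = €27.00
Penalty, months 4–11: 8 × 2.5% × €1,200.00 = €240.00
Total penalty = €27.00 + €240.00 = €267.00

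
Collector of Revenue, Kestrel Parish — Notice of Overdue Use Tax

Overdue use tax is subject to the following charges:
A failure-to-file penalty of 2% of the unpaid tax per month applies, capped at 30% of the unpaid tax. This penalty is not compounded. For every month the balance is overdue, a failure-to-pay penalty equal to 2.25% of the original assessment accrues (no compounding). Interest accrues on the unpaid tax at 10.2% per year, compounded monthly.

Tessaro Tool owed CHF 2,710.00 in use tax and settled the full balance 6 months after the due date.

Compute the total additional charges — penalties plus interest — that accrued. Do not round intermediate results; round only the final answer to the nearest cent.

Failure-to-file: 6 × 2% × CHF 2,710.00 = CHF 325.20 (under the 30% cap)
Failure-to-pay penalty = 2.25% × CHF 2,710.00 × 6 mo = CHF 365.85
Interest (10.2%/yr ÷ 12 = 0.85%/month): CHF 2,710.00 × ((1 + 0.0085)^6 − 1) = CHF 141.1805…
Penalties + interest = CHF 691.0500 + CHF 141.1805… = CHF 832.23

CHF 832.23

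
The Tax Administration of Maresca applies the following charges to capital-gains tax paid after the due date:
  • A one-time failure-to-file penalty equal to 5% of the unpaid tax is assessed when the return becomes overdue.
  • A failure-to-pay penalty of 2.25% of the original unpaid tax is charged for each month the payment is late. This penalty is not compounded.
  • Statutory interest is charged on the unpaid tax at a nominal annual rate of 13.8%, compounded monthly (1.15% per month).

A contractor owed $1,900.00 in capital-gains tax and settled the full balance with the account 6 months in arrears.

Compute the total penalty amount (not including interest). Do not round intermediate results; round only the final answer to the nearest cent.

Failure-to-file penalty: 5% × $1,900.00 = $95.00
Failure-to-pay penalty: 6 × 2.25% × $1,900.00 = $256.50
Total penalty = $95.00 + $256.50 = $351.50

$351.50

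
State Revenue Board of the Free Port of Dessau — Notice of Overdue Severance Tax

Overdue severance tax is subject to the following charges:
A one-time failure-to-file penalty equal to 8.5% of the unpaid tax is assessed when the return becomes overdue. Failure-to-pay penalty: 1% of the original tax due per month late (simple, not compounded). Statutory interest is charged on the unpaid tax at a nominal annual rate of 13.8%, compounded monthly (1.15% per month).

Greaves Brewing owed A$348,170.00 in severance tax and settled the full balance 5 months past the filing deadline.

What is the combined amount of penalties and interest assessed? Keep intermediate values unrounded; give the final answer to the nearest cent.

Failure-to-file penalty: 8.5% × A$348,170.00 = A$29,594.45
Failure-to-pay penalty: 5 × 1% × A$348,170.00 = A$17,408.50
Interest: A$348,170.00 × ((1 + 0.0115)^5 − 1) = A$348,170.00 × 0.0588378… = A$20,485.5556…
Penalties + interest = A$47,002.9500 + A$20,485.5556… = A$67,488.51

A$67,488.51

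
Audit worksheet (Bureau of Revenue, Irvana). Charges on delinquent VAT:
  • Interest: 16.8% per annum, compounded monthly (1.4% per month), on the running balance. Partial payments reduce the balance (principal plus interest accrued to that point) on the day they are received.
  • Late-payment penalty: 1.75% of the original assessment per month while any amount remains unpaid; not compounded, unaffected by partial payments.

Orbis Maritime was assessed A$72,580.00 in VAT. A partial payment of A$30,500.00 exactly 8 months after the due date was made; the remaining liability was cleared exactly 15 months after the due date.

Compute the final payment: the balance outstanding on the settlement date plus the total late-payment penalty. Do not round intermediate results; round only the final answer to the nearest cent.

A$74,844.78

Balance at month 8: A$72,580.0000 × (1 + 0.014)^8 = A$81,118.6294…
After A$30,500.00 payment: A$81,118.6294… − A$30,500.00 = A$50,618.6294…
Balance at month 15: A$50,618.6294… × (1 + 0.014)^7 = A$55,792.5314…
Penalty: 15 × 1.75% × A$72,580.00 = A$19,052.25
Final settlement = outstanding balance + penalty = A$55,792.5314… + A$19,052.25 = A$74,844.78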